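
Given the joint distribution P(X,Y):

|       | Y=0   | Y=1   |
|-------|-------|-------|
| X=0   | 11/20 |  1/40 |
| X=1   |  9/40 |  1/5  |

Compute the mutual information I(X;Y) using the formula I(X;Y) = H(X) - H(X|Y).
0.1969 bits

I(X;Y) = H(X) - H(X|Y)

Marginal of X (row sums):
  P(X=0) = 11/20 + 1/40 = 23/40
  P(X=1) = 9/40 + 1/5 = 17/40
H(X) = -[(23/40)·log₂(23/40) + (17/40)·log₂(17/40)]
  = 0.4591 + 0.5246 = 0.9837 bits

Marginal of Y (column sums):
  P(Y=0) = 11/20 + 9/40 = 31/40
  P(Y=1) = 1/40 + 1/5 = 9/40
H(X|Y) = Σ_y P(y)·H(X|Y=y):
  Y=0: P(Y=0) = 31/40, P(X|Y=0) = (22/31, 9/31) → H(X|Y=0) = 0.8691
  Y=1: P(Y=1) = 9/40, P(X|Y=1) = (1/9, 8/9) → H(X|Y=1) = 0.5033
H(X|Y) = (31/40)·0.8691 + (9/40)·0.5033 = 0.7868 bits

I(X;Y) = H(X) - H(X|Y) = 0.9837 - 0.7868 = 0.1969 bits

Cross-check via I(X;Y) = H(X) + H(Y) - H(X,Y): computing H(Y) from the column sums and H(X,Y) from the 4 cells in the same way gives H(Y) = 0.7692 bits and H(X,Y) = 1.5560 bits, so
I(X;Y) = 0.9837 + 0.7692 - 1.5560 = 0.1969 bits ✓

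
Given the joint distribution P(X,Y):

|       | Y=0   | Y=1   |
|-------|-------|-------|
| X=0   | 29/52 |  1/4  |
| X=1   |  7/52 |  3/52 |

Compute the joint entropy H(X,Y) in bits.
1.5967 bits

H(X,Y) = -Σ_{x,y} P(x,y) log₂ P(x,y). Per-cell terms -P(x,y)·log₂P(x,y):
  X=0: 0.4698, 0.5000
  X=1: 0.3895, 0.2374
Sum of the 4 terms: H(X,Y) = 1.5967 bits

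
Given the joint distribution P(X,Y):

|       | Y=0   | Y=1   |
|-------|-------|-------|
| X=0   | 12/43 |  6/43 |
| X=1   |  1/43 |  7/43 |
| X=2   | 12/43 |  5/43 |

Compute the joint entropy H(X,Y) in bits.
2.3377 bits

H(X,Y) = -Σ_{x,y} P(x,y) log₂ P(x,y). Per-cell terms -P(x,y)·log₂P(x,y):
  X=0: 0.513852, 0.396461
  X=1: 0.126192, 0.426334
  X=2: 0.513852, 0.360969
Sum of the 6 terms: H(X,Y) = 2.3377 bits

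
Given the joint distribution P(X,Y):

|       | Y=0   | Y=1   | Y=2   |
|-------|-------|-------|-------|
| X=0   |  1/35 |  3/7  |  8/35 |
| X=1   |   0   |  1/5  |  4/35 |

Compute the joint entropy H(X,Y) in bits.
1.9791 bits

H(X,Y) = -Σ_{x,y} P(x,y) log₂ P(x,y). Per-cell terms -P(x,y)·log₂P(x,y):
  X=0: 0.14655, 0.52388, 0.48669
  X=1: 0.00000, 0.46439, 0.35763
  (cells with P = 0 contribute 0)
Sum of the 6 terms: H(X,Y) = 1.9791 bits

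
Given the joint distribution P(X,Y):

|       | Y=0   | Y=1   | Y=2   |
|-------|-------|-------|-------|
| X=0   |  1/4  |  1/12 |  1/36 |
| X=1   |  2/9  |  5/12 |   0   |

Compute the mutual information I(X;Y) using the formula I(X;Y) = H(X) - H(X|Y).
0.1475 bits

I(X;Y) = H(X) - H(X|Y)

Marginal of X (row sums):
  P(X=0) = 1/4 + 1/12 + 1/36 = 13/36
  P(X=1) = 2/9 + 5/12 + 0 = 23/36
H(X) = -[(13/36)·log₂(13/36) + (23/36)·log₂(23/36)]
  = 0.5306475 + 0.4129542 = 0.943602 bits

Marginal of Y (column sums):
  P(Y=0) = 1/4 + 2/9 = 17/36
  P(Y=1) = 1/12 + 5/12 = 1/2
  P(Y=2) = 1/36 + 0 = 1/36
H(X|Y) = Σ_y P(y)·H(X|Y=y):
  Y=0: P(Y=0) = 17/36, P(X|Y=0) = (9/17, 8/17) → H(X|Y=0) = 0.9975025
  Y=1: P(Y=1) = 1/2, P(X|Y=1) = (1/6, 5/6) → H(X|Y=1) = 0.6500224
  Y=2: P(Y=2) = 1/36, P(X|Y=2) = (1, 0) → H(X|Y=2) = 0.0000000
H(X|Y) = (17/36)·0.9975025 + (1/2)·0.6500224 + (1/36)·0.0000000 = 0.796054 bits

I(X;Y) = H(X) - H(X|Y) = 0.943602 - 0.796054 = 0.1475 bits

Cross-check via I(X;Y) = H(X) + H(Y) - H(X,Y): computing H(Y) from the column sums and H(X,Y) from the 6 cells in the same way gives H(Y) = 1.154772 bits and H(X,Y) = 1.950826 bits, so
I(X;Y) = 0.943602 + 1.154772 - 1.950826 = 0.1475 bits ✓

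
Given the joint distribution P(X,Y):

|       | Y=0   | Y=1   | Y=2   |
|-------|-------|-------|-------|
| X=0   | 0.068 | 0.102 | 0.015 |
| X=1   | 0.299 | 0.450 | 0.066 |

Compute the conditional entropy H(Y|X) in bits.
1.2976 bits

H(Y|X) = H(X,Y) - H(X)

H(X,Y) = -Σ_{x,y} P(x,y) log₂ P(x,y). Per-cell terms -P(x,y)·log₂P(x,y):
  X=0: 0.2637, 0.3359, 0.0909
  X=1: 0.5208, 0.5184, 0.2588
Sum of the 6 terms: H(X,Y) = 1.9885 bits

Marginal of X (row sums):
  P(X=0) = 0.068 + 0.102 + 0.015 = 0.185
  P(X=1) = 0.299 + 0.450 + 0.066 = 0.815
H(X) = -[0.185·log₂(0.185) + 0.815·log₂(0.815)]
  = 0.4504 + 0.2405 = 0.6909 bits

H(Y|X) = H(X,Y) - H(X) = 1.9885 - 0.6909 = 1.2976 bits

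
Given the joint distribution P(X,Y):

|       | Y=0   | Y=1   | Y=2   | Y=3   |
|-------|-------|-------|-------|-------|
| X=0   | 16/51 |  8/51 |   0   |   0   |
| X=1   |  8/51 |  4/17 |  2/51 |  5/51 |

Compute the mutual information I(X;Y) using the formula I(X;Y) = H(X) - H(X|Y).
0.1846 bits

I(X;Y) = H(X) - H(X|Y)

Marginal of X (row sums):
  P(X=0) = 16/51 + 8/51 + 0 + 0 = 8/17
  P(X=1) = 8/51 + 4/17 + 2/51 + 5/51 = 9/17
H(X) = -[(8/17)·log₂(8/17) + (9/17)·log₂(9/17)]
  = 0.5117 + 0.4858 = 0.9975 bits

Marginal of Y (column sums):
  P(Y=0) = 16/51 + 8/51 = 8/17
  P(Y=1) = 8/51 + 4/17 = 20/51
  P(Y=2) = 0 + 2/51 = 2/51
  P(Y=3) = 0 + 5/51 = 5/51
H(X|Y) = Σ_y P(y)·H(X|Y=y):
  Y=0: P(Y=0) = 8/17, P(X|Y=0) = (2/3, 1/3) → H(X|Y=0) = 0.9183
  Y=1: P(Y=1) = 20/51, P(X|Y=1) = (2/5, 3/5) → H(X|Y=1) = 0.9710
  Y=2: P(Y=2) = 2/51, P(X|Y=2) = (0, 1) → H(X|Y=2) = 0.0000
  Y=3: P(Y=3) = 5/51, P(X|Y=3) = (0, 1) → H(X|Y=3) = 0.0000
H(X|Y) = (8/17)·0.9183 + (20/51)·0.9710 + (2/51)·0.0000 + (5/51)·0.0000 = 0.8129 bits

I(X;Y) = H(X) - H(X|Y) = 0.9975 - 0.8129 = 0.1846 bits

Cross-check via I(X;Y) = H(X) + H(Y) - H(X,Y): computing H(Y) from the column sums and H(X,Y) from the 8 cells in the same way gives H(Y) = 1.5531 bits and H(X,Y) = 2.3660 bits, so
I(X;Y) = 0.9975 + 1.5531 - 2.3660 = 0.1846 bits ✓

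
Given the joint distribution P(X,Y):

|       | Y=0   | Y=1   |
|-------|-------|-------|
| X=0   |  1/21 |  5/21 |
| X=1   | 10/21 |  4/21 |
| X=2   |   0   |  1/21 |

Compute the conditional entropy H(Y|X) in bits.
0.7611 bits

H(Y|X) = H(X,Y) - H(X)

H(X,Y) = -Σ_{x,y} P(x,y) log₂ P(x,y). Per-cell terms -P(x,y)·log₂P(x,y):
  X=0: 0.2091580, 0.4929498
  X=1: 0.5097092, 0.4556795
  X=2: 0.0000000, 0.2091580
  (cells with P = 0 contribute 0)
Sum of the 6 terms: H(X,Y) = 1.8766545 bits

Marginal of X (row sums):
  P(X=0) = 1/21 + 5/21 = 2/7
  P(X=1) = 10/21 + 4/21 = 2/3
  P(X=2) = 0 + 1/21 = 1/21
H(X) = -[(2/7)·log₂(2/7) + (2/3)·log₂(2/3) + (1/21)·log₂(1/21)]
  = 0.5163871 + 0.3899750 + 0.2091580 = 1.1155201 bits

H(Y|X) = H(X,Y) - H(X) = 1.8766545 - 1.1155201 = 0.7611 bits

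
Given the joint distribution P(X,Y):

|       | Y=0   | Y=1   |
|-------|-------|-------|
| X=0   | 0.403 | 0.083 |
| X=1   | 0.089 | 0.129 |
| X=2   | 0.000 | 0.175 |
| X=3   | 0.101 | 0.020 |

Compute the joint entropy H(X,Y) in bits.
2.4052 bits

H(X,Y) = -Σ_{x,y} P(x,y) log₂ P(x,y). Per-cell terms -P(x,y)·log₂P(x,y):
  X=0: 0.5284, 0.2980
  X=1: 0.3106, 0.3811
  X=2: 0.0000, 0.4401
  X=3: 0.3341, 0.1129
  (cells with P = 0 contribute 0)
Sum of the 8 terms: H(X,Y) = 2.4052 bits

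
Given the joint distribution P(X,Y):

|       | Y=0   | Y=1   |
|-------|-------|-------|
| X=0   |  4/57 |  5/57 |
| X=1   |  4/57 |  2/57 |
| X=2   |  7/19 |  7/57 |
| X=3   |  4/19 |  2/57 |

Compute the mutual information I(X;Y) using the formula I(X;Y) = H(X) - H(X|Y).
0.0594 bits

I(X;Y) = H(X) - H(X|Y)

Marginal of X (row sums):
  P(X=0) = 4/57 + 5/57 = 3/19
  P(X=1) = 4/57 + 2/57 = 2/19
  P(X=2) = 7/19 + 7/57 = 28/57
  P(X=3) = 4/19 + 2/57 = 14/57
H(X) = -[(3/19)·log₂(3/19) + (2/19)·log₂(2/19) + (28/57)·log₂(28/57) + (14/57)·log₂(14/57)]
  = 0.42047 + 0.34189 + 0.50377 + 0.49750 = 1.7636 bits

Marginal of Y (column sums):
  P(Y=0) = 4/57 + 4/57 + 7/19 + 4/19 = 41/57
  P(Y=1) = 5/57 + 2/57 + 7/57 + 2/57 = 16/57
H(X|Y) = Σ_y P(y)·H(X|Y=y):
  Y=0: P(Y=0) = 41/57, P(X|Y=0) = (4/41, 4/41, 21/41, 12/41) → H(X|Y=0) = 1.66833
  Y=1: P(Y=1) = 16/57, P(X|Y=1) = (5/16, 1/8, 7/16, 1/8) → H(X|Y=1) = 1.79618
H(X|Y) = (41/57)·1.66833 + (16/57)·1.79618 = 1.7042 bits

I(X;Y) = H(X) - H(X|Y) = 1.7636 - 1.7042 = 0.0594 bits

Cross-check via I(X;Y) = H(X) + H(Y) - H(X,Y): computing H(Y) from the column sums and H(X,Y) from the 8 cells in the same way gives H(Y) = 0.8564 bits and H(X,Y) = 2.5606 bits, so
I(X;Y) = 1.7636 + 0.8564 - 2.5606 = 0.0594 bits ✓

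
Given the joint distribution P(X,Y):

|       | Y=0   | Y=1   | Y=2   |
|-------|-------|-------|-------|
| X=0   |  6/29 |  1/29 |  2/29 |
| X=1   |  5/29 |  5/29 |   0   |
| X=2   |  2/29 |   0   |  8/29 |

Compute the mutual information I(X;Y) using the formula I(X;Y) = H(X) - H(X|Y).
0.5451 bits

I(X;Y) = H(X) - H(X|Y)

Marginal of X (row sums):
  P(X=0) = 6/29 + 1/29 + 2/29 = 9/29
  P(X=1) = 5/29 + 5/29 + 0 = 10/29
  P(X=2) = 2/29 + 0 + 8/29 = 10/29
H(X) = -[(9/29)·log₂(9/29) + (10/29)·log₂(10/29) + (10/29)·log₂(10/29)]
  = 0.52388 + 0.52967 + 0.52967 = 1.5832 bits

Marginal of Y (column sums):
  P(Y=0) = 6/29 + 5/29 + 2/29 = 13/29
  P(Y=1) = 1/29 + 5/29 + 0 = 6/29
  P(Y=2) = 2/29 + 0 + 8/29 = 10/29
H(X|Y) = Σ_y P(y)·H(X|Y=y):
  Y=0: P(Y=0) = 13/29, P(X|Y=0) = (6/13, 5/13, 2/13) → H(X|Y=0) = 1.46048
  Y=1: P(Y=1) = 6/29, P(X|Y=1) = (1/6, 5/6, 0) → H(X|Y=1) = 0.65002
  Y=2: P(Y=2) = 10/29, P(X|Y=2) = (1/5, 0, 4/5) → H(X|Y=2) = 0.72193
H(X|Y) = (13/29)·1.46048 + (6/29)·0.65002 + (10/29)·0.72193 = 1.0381 bits

I(X;Y) = H(X) - H(X|Y) = 1.5832 - 1.0381 = 0.5451 bits

Cross-check via I(X;Y) = H(X) + H(Y) - H(X,Y): computing H(Y) from the column sums and H(X,Y) from the 9 cells in the same way gives H(Y) = 1.5189 bits and H(X,Y) = 2.5570 bits, so
I(X;Y) = 1.5832 + 1.5189 - 2.5570 = 0.5451 bits ✓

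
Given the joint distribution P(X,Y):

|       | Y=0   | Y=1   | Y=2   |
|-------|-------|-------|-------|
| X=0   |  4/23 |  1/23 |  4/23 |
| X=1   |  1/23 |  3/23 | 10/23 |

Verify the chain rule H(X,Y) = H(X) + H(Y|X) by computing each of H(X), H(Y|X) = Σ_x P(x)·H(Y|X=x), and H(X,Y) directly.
H(X) = 0.9656 bits, H(Y|X) = 1.2112 bits, H(X,Y) = 2.1769 bits

Marginal of X (row sums):
  P(X=0) = 4/23 + 1/23 + 4/23 = 9/23
  P(X=1) = 1/23 + 3/23 + 10/23 = 14/23
H(X) = -[(9/23)·log₂(9/23) + (14/23)·log₂(14/23)]
  = 0.52968 + 0.43595 = 0.9656 bits

H(Y|X) = Σ_x P(x)·H(Y|X=x):
  X=0: P(X=0) = 9/23, P(Y|X=0) = (4/9, 1/9, 4/9) → H(Y|X=0) = 1.39215
  X=1: P(X=1) = 14/23, P(Y|X=1) = (1/14, 3/14, 5/7) → H(Y|X=1) = 1.09491
H(Y|X) = (9/23)·1.39215 + (14/23)·1.09491 = 1.2112 bits

H(X,Y) = -Σ_{x,y} P(x,y) log₂ P(x,y). Per-cell terms -P(x,y)·log₂P(x,y):
  X=0: 0.43888, 0.19668, 0.43888
  X=1: 0.19668, 0.38330, 0.52245
Sum of the 6 terms: H(X,Y) = 2.1769 bits

Chain rule check:
  H(X) + H(Y|X) = 0.9656 + 1.2112 = 2.1768 bits
  H(X,Y) = 2.1769 bits
✓ Chain rule verified (Δ = 0.0001 is 4-dp rounding noise: each of the three values was rounded independently).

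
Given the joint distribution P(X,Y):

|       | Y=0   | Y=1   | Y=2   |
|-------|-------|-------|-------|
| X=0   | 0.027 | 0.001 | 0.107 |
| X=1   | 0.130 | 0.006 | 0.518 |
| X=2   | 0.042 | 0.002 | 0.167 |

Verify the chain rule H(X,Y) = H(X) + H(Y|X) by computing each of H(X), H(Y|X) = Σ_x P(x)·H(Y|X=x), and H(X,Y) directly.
H(X) = 1.2643 bits, H(Y|X) = 0.7911 bits, H(X,Y) = 2.0554 bits

Marginal of X (row sums):
  P(X=0) = 0.027 + 0.001 + 0.107 = 0.135
  P(X=1) = 0.130 + 0.006 + 0.518 = 0.654
  P(X=2) = 0.042 + 0.002 + 0.167 = 0.211
H(X) = -[0.135·log₂(0.135) + 0.654·log₂(0.654) + 0.211·log₂(0.211)]
  = 0.3900 + 0.4007 + 0.4736 = 1.2643 bits

H(Y|X) = Σ_x P(x)·H(Y|X=x):
  X=0: P(X=0) = 0.135, P(Y|X=0) = (1/5, 1/135, 107/135) → H(Y|X=0) = 0.7826
  X=1: P(X=1) = 0.654, P(Y|X=1) = (65/327, 1/109, 259/327) → H(Y|X=1) = 0.7918
  X=2: P(X=2) = 0.211, P(Y|X=2) = (42/211, 2/211, 167/211) → H(Y|X=2) = 0.7943
H(Y|X) = 0.135·0.7826 + 0.654·0.7918 + 0.211·0.7943 = 0.7911 bits

H(X,Y) = -Σ_{x,y} P(x,y) log₂ P(x,y). Per-cell terms -P(x,y)·log₂P(x,y):
  X=0: 0.1407, 0.0100, 0.3450
  X=1: 0.3826, 0.0443, 0.4916
  X=2: 0.1921, 0.0179, 0.4312
Sum of the 9 terms: H(X,Y) = 2.0554 bits

Chain rule check:
  H(X) + H(Y|X) = 1.2643 + 0.7911 = 2.0554 bits
  H(X,Y) = 2.0554 bits
✓ Chain rule verified.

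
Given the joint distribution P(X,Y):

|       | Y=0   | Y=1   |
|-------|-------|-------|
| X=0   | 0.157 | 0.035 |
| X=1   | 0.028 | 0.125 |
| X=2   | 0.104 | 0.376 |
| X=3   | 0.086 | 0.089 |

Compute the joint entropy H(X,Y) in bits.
2.5933 bits

H(X,Y) = -Σ_{x,y} P(x,y) log₂ P(x,y). Per-cell terms -P(x,y)·log₂P(x,y):
  X=0: 0.4194, 0.1693
  X=1: 0.1444, 0.3750
  X=2: 0.3396, 0.5306
  X=3: 0.3044, 0.3106
Sum of the 8 terms: H(X,Y) = 2.5933 bits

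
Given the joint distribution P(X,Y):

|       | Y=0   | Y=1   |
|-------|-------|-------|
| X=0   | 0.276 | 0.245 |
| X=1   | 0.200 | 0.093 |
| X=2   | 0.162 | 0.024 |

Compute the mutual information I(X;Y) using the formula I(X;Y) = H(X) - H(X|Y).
0.0573 bits

I(X;Y) = H(X) - H(X|Y)

Marginal of X (row sums):
  P(X=0) = 0.276 + 0.245 = 0.521
  P(X=1) = 0.200 + 0.093 = 0.293
  P(X=2) = 0.162 + 0.024 = 0.186
H(X) = -[0.521·log₂(0.521) + 0.293·log₂(0.293) + 0.186·log₂(0.186)]
  = 0.49008 + 0.51891 + 0.45135 = 1.4603 bits

Marginal of Y (column sums):
  P(Y=0) = 0.276 + 0.200 + 0.162 = 0.638
  P(Y=1) = 0.245 + 0.093 + 0.024 = 0.362
H(X|Y) = Σ_y P(y)·H(X|Y=y):
  Y=0: P(Y=0) = 0.638, P(X|Y=0) = (138/319, 100/319, 81/319) → H(X|Y=0) = 1.54973
  Y=1: P(Y=1) = 0.362, P(X|Y=1) = (245/362, 93/362, 12/181) → H(X|Y=1) = 1.14444
H(X|Y) = 0.638·1.54973 + 0.362·1.14444 = 1.4030 bits

I(X;Y) = H(X) - H(X|Y) = 1.4603 - 1.4030 = 0.0573 bits

Cross-check via I(X;Y) = H(X) + H(Y) - H(X,Y): computing H(Y) from the column sums and H(X,Y) from the 6 cells in the same way gives H(Y) = 0.9443 bits and H(X,Y) = 2.3473 bits, so
I(X;Y) = 1.4603 + 0.9443 - 2.3473 = 0.0573 bits ✓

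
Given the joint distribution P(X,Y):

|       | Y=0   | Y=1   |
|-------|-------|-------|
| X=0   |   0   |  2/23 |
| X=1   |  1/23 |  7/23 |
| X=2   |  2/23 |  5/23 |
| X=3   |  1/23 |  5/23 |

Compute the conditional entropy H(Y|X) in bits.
0.6213 bits

H(Y|X) = H(X,Y) - H(X)

H(X,Y) = -Σ_{x,y} P(x,y) log₂ P(x,y). Per-cell terms -P(x,y)·log₂P(x,y):
  X=0: 0.00000, 0.30640
  X=1: 0.19668, 0.52232
  X=2: 0.30640, 0.47862
  X=3: 0.19668, 0.47862
  (cells with P = 0 contribute 0)
Sum of the 8 terms: H(X,Y) = 2.4857 bits

Marginal of X (row sums):
  P(X=0) = 0 + 2/23 = 2/23
  P(X=1) = 1/23 + 7/23 = 8/23
  P(X=2) = 2/23 + 5/23 = 7/23
  P(X=3) = 1/23 + 5/23 = 6/23
H(X) = -[(2/23)·log₂(2/23) + (8/23)·log₂(8/23) + (7/23)·log₂(7/23) + (6/23)·log₂(6/23)]
  = 0.30640 + 0.52993 + 0.52232 + 0.50572 = 1.8644 bits

H(Y|X) = H(X,Y) - H(X) = 2.4857 - 1.8644 = 0.6213 bits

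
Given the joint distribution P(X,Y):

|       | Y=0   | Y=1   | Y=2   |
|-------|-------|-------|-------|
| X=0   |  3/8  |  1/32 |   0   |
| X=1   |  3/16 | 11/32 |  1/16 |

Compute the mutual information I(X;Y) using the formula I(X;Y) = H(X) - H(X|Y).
0.3028 bits

I(X;Y) = H(X) - H(X|Y)

Marginal of X (row sums):
  P(X=0) = 3/8 + 1/32 + 0 = 13/32
  P(X=1) = 3/16 + 11/32 + 1/16 = 19/32
H(X) = -[(13/32)·log₂(13/32) + (19/32)·log₂(19/32)]
  = 0.52795 + 0.44654 = 0.9745 bits

Marginal of Y (column sums):
  P(Y=0) = 3/8 + 3/16 = 9/16
  P(Y=1) = 1/32 + 11/32 = 3/8
  P(Y=2) = 0 + 1/16 = 1/16
H(X|Y) = Σ_y P(y)·H(X|Y=y):
  Y=0: P(Y=0) = 9/16, P(X|Y=0) = (2/3, 1/3) → H(X|Y=0) = 0.91830
  Y=1: P(Y=1) = 3/8, P(X|Y=1) = (1/12, 11/12) → H(X|Y=1) = 0.41382
  Y=2: P(Y=2) = 1/16, P(X|Y=2) = (0, 1) → H(X|Y=2) = 0.00000
H(X|Y) = (9/16)·0.91830 + (3/8)·0.41382 + (1/16)·0.00000 = 0.6717 bits

I(X;Y) = H(X) - H(X|Y) = 0.9745 - 0.6717 = 0.3028 bits

Cross-check via I(X;Y) = H(X) + H(Y) - H(X,Y): computing H(Y) from the column sums and H(X,Y) from the 6 cells in the same way gives H(Y) = 1.2476 bits and H(X,Y) = 1.9193 bits, so
I(X;Y) = 0.9745 + 1.2476 - 1.9193 = 0.3028 bits ✓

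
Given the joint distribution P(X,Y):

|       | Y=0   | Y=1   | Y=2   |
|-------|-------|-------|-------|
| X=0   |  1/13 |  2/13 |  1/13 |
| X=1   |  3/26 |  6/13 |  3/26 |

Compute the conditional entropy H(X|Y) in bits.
0.8727 bits

H(X|Y) = H(X,Y) - H(Y)

H(X,Y) = -Σ_{x,y} P(x,y) log₂ P(x,y). Per-cell terms -P(x,y)·log₂P(x,y):
  X=0: 0.284649, 0.415452, 0.284649
  X=1: 0.359478, 0.514836, 0.359478
Sum of the 6 terms: H(X,Y) = 2.21854 bits

Marginal of Y (column sums):
  P(Y=0) = 1/13 + 3/26 = 5/26
  P(Y=1) = 2/13 + 6/13 = 8/13
  P(Y=2) = 1/13 + 3/26 = 5/26
H(Y) = -[(5/26)·log₂(5/26) + (8/13)·log₂(8/13) + (5/26)·log₂(5/26)]
  = 0.457406 + 0.431040 + 0.457406 = 1.34585 bits

H(X|Y) = H(X,Y) - H(Y) = 2.21854 - 1.34585 = 0.8727 bits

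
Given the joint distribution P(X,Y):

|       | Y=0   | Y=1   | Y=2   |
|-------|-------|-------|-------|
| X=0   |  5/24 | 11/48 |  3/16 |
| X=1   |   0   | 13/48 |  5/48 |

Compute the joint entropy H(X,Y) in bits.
2.2617 bits

H(X,Y) = -Σ_{x,y} P(x,y) log₂ P(x,y). Per-cell terms -P(x,y)·log₂P(x,y):
  X=0: 0.4715, 0.4871, 0.4528
  X=1: 0.0000, 0.5104, 0.3399
  (cells with P = 0 contribute 0)
Sum of the 6 terms: H(X,Y) = 2.2617 bits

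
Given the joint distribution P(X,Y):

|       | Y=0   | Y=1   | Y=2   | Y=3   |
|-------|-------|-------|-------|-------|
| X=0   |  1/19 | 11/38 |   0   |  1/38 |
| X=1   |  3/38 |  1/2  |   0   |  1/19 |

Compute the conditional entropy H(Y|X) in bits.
0.9427 bits

H(Y|X) = H(X,Y) - H(X)

H(X,Y) = -Σ_{x,y} P(x,y) log₂ P(x,y). Per-cell terms -P(x,y)·log₂P(x,y):
  X=0: 0.22358, 0.51772, 0.00000, 0.13810
  X=1: 0.28918, 0.50000, 0.00000, 0.22358
  (cells with P = 0 contribute 0)
Sum of the 8 terms: H(X,Y) = 1.89216 bits

Marginal of X (row sums):
  P(X=0) = 1/19 + 11/38 + 0 + 1/38 = 7/19
  P(X=1) = 3/38 + 1/2 + 0 + 1/19 = 12/19
H(X) = -[(7/19)·log₂(7/19) + (12/19)·log₂(12/19)]
  = 0.53074 + 0.41871 = 0.94945 bits

H(Y|X) = H(X,Y) - H(X) = 1.89216 - 0.94945 = 0.9427 bits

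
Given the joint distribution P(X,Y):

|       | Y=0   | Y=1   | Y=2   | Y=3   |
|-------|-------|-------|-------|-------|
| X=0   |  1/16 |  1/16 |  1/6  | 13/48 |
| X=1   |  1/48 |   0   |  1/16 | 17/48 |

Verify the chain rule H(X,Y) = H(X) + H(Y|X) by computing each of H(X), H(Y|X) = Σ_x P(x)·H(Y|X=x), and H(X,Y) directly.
H(X) = 0.9887 bits, H(Y|X) = 1.3492 bits, H(X,Y) = 2.3379 bits

Marginal of X (row sums):
  P(X=0) = 1/16 + 1/16 + 1/6 + 13/48 = 9/16
  P(X=1) = 1/48 + 0 + 1/16 + 17/48 = 7/16
H(X) = -[(9/16)·log₂(9/16) + (7/16)·log₂(7/16)]
  = 0.46692 + 0.52178 = 0.9887 bits

H(Y|X) = Σ_x P(x)·H(Y|X=x):
  X=0: P(X=0) = 9/16, P(Y|X=0) = (1/9, 1/9, 8/27, 13/27) → H(Y|X=0) = 1.73209
  X=1: P(X=1) = 7/16, P(Y|X=1) = (1/21, 0, 1/7, 17/21) → H(Y|X=1) = 0.85700
H(Y|X) = (9/16)·1.73209 + (7/16)·0.85700 = 1.3492 bits

H(X,Y) = -Σ_{x,y} P(x,y) log₂ P(x,y). Per-cell terms -P(x,y)·log₂P(x,y):
  X=0: 0.25000, 0.25000, 0.43083, 0.51039
  X=1: 0.11635, 0.00000, 0.25000, 0.53036
  (cells with P = 0 contribute 0)
Sum of the 8 terms: H(X,Y) = 2.3379 bits

Chain rule check:
  H(X) + H(Y|X) = 0.9887 + 1.3492 = 2.3379 bits
  H(X,Y) = 2.3379 bits
✓ Chain rule verified.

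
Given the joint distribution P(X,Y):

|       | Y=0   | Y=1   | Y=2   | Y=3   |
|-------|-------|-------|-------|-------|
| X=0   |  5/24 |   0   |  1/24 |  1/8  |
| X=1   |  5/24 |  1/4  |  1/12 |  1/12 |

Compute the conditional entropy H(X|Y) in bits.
0.7337 bits

H(X|Y) = H(X,Y) - H(Y)

H(X,Y) = -Σ_{x,y} P(x,y) log₂ P(x,y). Per-cell terms -P(x,y)·log₂P(x,y):
  X=0: 0.4714655, 0.0000000, 0.1910401, 0.3750000
  X=1: 0.4714655, 0.5000000, 0.2987469, 0.2987469
  (cells with P = 0 contribute 0)
Sum of the 8 terms: H(X,Y) = 2.606465 bits

Marginal of Y (column sums):
  P(Y=0) = 5/24 + 5/24 = 5/12
  P(Y=1) = 0 + 1/4 = 1/4
  P(Y=2) = 1/24 + 1/12 = 1/8
  P(Y=3) = 1/8 + 1/12 = 5/24
H(Y) = -[(5/12)·log₂(5/12) + (1/4)·log₂(1/4) + (1/8)·log₂(1/8) + (5/24)·log₂(5/24)]
  = 0.5262643 + 0.5000000 + 0.3750000 + 0.4714655 = 1.872730 bits

H(X|Y) = H(X,Y) - H(Y) = 2.606465 - 1.872730 = 0.7337 bits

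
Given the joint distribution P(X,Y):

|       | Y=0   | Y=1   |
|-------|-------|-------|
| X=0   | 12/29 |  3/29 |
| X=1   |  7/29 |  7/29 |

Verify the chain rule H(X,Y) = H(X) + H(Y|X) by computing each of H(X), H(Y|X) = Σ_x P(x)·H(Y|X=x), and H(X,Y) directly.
H(X) = 0.9991 bits, H(Y|X) = 0.8562 bits, H(X,Y) = 1.8553 bits

Marginal of X (row sums):
  P(X=0) = 12/29 + 3/29 = 15/29
  P(X=1) = 7/29 + 7/29 = 14/29
H(X) = -[(15/29)·log₂(15/29) + (14/29)·log₂(14/29)]
  = 0.49194 + 0.50720 = 0.9991 bits

H(Y|X) = Σ_x P(x)·H(Y|X=x):
  X=0: P(X=0) = 15/29, P(Y|X=0) = (4/5, 1/5) → H(Y|X=0) = 0.72193
  X=1: P(X=1) = 14/29, P(Y|X=1) = (1/2, 1/2) → H(Y|X=1) = 1.00000
H(Y|X) = (15/29)·0.72193 + (14/29)·1.00000 = 0.8562 bits

H(X,Y) = -Σ_{x,y} P(x,y) log₂ P(x,y). Per-cell terms -P(x,y)·log₂P(x,y):
  X=0: 0.52677, 0.33859
  X=1: 0.49498, 0.49498
Sum of the 4 terms: H(X,Y) = 1.8553 bits

Chain rule check:
  H(X) + H(Y|X) = 0.9991 + 0.8562 = 1.8553 bits
  H(X,Y) = 1.8553 bits
✓ Chain rule verified.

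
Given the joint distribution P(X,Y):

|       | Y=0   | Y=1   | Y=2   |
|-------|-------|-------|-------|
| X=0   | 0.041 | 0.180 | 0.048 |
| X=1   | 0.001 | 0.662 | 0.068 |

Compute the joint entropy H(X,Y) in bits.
1.5122 bits

H(X,Y) = -Σ_{x,y} P(x,y) log₂ P(x,y). Per-cell terms -P(x,y)·log₂P(x,y):
  X=0: 0.1889, 0.4453, 0.2103
  X=1: 0.0100, 0.3940, 0.2637
Sum of the 6 terms: H(X,Y) = 1.5122 bits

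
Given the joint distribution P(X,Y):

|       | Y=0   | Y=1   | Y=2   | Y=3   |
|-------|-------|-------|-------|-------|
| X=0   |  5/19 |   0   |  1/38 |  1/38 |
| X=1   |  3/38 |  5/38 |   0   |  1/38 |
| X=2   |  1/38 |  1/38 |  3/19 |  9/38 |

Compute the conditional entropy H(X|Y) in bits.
0.8657 bits

H(X|Y) = H(X,Y) - H(Y)

H(X,Y) = -Σ_{x,y} P(x,y) log₂ P(x,y). Per-cell terms -P(x,y)·log₂P(x,y):
  X=0: 0.5068, 0.0000, 0.1381, 0.1381
  X=1: 0.2892, 0.3850, 0.0000, 0.1381
  X=2: 0.1381, 0.1381, 0.4205, 0.4922
  (cells with P = 0 contribute 0)
Sum of the 12 terms: H(X,Y) = 2.7842 bits

Marginal of Y (column sums):
  P(Y=0) = 5/19 + 3/38 + 1/38 = 7/19
  P(Y=1) = 0 + 5/38 + 1/38 = 3/19
  P(Y=2) = 1/38 + 0 + 3/19 = 7/38
  P(Y=3) = 1/38 + 1/38 + 9/38 = 11/38
H(Y) = -[(7/19)·log₂(7/19) + (3/19)·log₂(3/19) + (7/38)·log₂(7/38) + (11/38)·log₂(11/38)]
  = 0.5307 + 0.4205 + 0.4496 + 0.5177 = 1.9185 bits

H(X|Y) = H(X,Y) - H(Y) = 2.7842 - 1.9185 = 0.8657 bits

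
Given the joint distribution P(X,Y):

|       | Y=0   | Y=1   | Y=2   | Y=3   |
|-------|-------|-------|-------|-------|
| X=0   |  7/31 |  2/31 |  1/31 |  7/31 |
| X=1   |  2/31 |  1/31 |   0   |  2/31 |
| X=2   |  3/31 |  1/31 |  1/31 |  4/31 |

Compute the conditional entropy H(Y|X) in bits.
1.6635 bits

H(Y|X) = H(X,Y) - H(X)

H(X,Y) = -Σ_{x,y} P(x,y) log₂ P(x,y). Per-cell terms -P(x,y)·log₂P(x,y):
  X=0: 0.4848, 0.2551, 0.1598, 0.4848
  X=1: 0.2551, 0.1598, 0.0000, 0.2551
  X=2: 0.3261, 0.1598, 0.1598, 0.3812
  (cells with P = 0 contribute 0)
Sum of the 12 terms: H(X,Y) = 3.0814 bits

Marginal of X (row sums):
  P(X=0) = 7/31 + 2/31 + 1/31 + 7/31 = 17/31
  P(X=1) = 2/31 + 1/31 + 0 + 2/31 = 5/31
  P(X=2) = 3/31 + 1/31 + 1/31 + 4/31 = 9/31
H(X) = -[(17/31)·log₂(17/31) + (5/31)·log₂(5/31) + (9/31)·log₂(9/31)]
  = 0.4753 + 0.4246 + 0.5180 = 1.4179 bits

H(Y|X) = H(X,Y) - H(X) = 3.0814 - 1.4179 = 1.6635 bits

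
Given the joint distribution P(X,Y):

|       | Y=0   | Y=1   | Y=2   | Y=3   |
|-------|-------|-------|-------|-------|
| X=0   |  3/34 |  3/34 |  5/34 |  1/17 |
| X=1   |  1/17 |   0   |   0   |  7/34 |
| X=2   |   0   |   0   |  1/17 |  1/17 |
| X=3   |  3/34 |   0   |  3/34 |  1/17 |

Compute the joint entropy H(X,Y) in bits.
3.3145 bits

H(X,Y) = -Σ_{x,y} P(x,y) log₂ P(x,y). Per-cell terms -P(x,y)·log₂P(x,y):
  X=0: 0.30904, 0.30904, 0.40670, 0.24044
  X=1: 0.24044, 0.00000, 0.00000, 0.46943
  X=2: 0.00000, 0.00000, 0.24044, 0.24044
  X=3: 0.30904, 0.00000, 0.30904, 0.24044
  (cells with P = 0 contribute 0)
Sum of the 16 terms: H(X,Y) = 3.3145 bits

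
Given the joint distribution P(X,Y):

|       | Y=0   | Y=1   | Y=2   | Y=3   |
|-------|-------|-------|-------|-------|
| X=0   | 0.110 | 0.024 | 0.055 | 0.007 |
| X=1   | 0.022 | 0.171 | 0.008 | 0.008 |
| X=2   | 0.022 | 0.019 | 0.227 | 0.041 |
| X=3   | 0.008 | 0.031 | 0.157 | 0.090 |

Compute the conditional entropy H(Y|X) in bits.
1.3025 bits

H(Y|X) = H(X,Y) - H(X)

H(X,Y) = -Σ_{x,y} P(x,y) log₂ P(x,y). Per-cell terms -P(x,y)·log₂P(x,y):
  X=0: 0.35029, 0.12914, 0.23014, 0.05011
  X=1: 0.12114, 0.43570, 0.05573, 0.05573
  X=2: 0.12114, 0.10864, 0.48561, 0.18894
  X=3: 0.05573, 0.15536, 0.41937, 0.31265
Sum of the 16 terms: H(X,Y) = 3.2754 bits

Marginal of X (row sums):
  P(X=0) = 0.110 + 0.024 + 0.055 + 0.007 = 0.196
  P(X=1) = 0.022 + 0.171 + 0.008 + 0.008 = 0.209
  P(X=2) = 0.022 + 0.019 + 0.227 + 0.041 = 0.309
  P(X=3) = 0.008 + 0.031 + 0.157 + 0.090 = 0.286
H(X) = -[0.196·log₂(0.196) + 0.209·log₂(0.209) + 0.309·log₂(0.309) + 0.286·log₂(0.286)]
  = 0.46081 + 0.47201 + 0.52355 + 0.51649 = 1.9729 bits

H(Y|X) = H(X,Y) - H(X) = 3.2754 - 1.9729 = 1.3025 bits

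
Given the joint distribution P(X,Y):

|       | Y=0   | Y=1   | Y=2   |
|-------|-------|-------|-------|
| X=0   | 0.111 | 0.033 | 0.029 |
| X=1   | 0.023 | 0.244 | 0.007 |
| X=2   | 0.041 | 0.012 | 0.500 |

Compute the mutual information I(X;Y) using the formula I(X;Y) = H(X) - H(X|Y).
0.7622 bits

I(X;Y) = H(X) - H(X|Y)

Marginal of X (row sums):
  P(X=0) = 0.111 + 0.033 + 0.029 = 0.173
  P(X=1) = 0.023 + 0.244 + 0.007 = 0.274
  P(X=2) = 0.041 + 0.012 + 0.500 = 0.553
H(X) = -[0.173·log₂(0.173) + 0.274·log₂(0.274) + 0.553·log₂(0.553)]
  = 0.43789 + 0.51176 + 0.47262 = 1.42227 bits

Marginal of Y (column sums):
  P(Y=0) = 0.111 + 0.023 + 0.041 = 0.175
  P(Y=1) = 0.033 + 0.244 + 0.012 = 0.289
  P(Y=2) = 0.029 + 0.007 + 0.500 = 0.536
H(X|Y) = Σ_y P(y)·H(X|Y=y):
  Y=0: P(Y=0) = 0.175, P(X|Y=0) = (111/175, 23/175, 41/175) → H(X|Y=0) = 1.29189
  Y=1: P(Y=1) = 0.289, P(X|Y=1) = (33/289, 244/289, 12/289) → H(X|Y=1) = 0.75422
  Y=2: P(Y=2) = 0.536, P(X|Y=2) = (29/536, 7/536, 125/134) → H(X|Y=2) = 0.40298
H(X|Y) = 0.175·1.29189 + 0.289·0.75422 + 0.536·0.40298 = 0.66005 bits

I(X;Y) = H(X) - H(X|Y) = 1.42227 - 0.66005 = 0.7622 bits

Cross-check via I(X;Y) = H(X) + H(Y) - H(X,Y): computing H(Y) from the column sums and H(X,Y) from the 9 cells in the same way gives H(Y) = 1.43985 bits and H(X,Y) = 2.09989 bits, so
I(X;Y) = 1.42227 + 1.43985 - 2.09989 = 0.7622 bits ✓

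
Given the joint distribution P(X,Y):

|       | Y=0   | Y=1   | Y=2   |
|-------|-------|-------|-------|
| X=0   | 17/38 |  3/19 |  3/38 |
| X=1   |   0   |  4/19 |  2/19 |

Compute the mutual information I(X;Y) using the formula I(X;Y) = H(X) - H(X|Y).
0.3553 bits

I(X;Y) = H(X) - H(X|Y)

Marginal of X (row sums):
  P(X=0) = 17/38 + 3/19 + 3/38 = 13/19
  P(X=1) = 0 + 4/19 + 2/19 = 6/19
H(X) = -[(13/19)·log₂(13/19) + (6/19)·log₂(6/19)]
  = 0.374597 + 0.525147 = 0.89974 bits

Marginal of Y (column sums):
  P(Y=0) = 17/38 + 0 = 17/38
  P(Y=1) = 3/19 + 4/19 = 7/19
  P(Y=2) = 3/38 + 2/19 = 7/38
H(X|Y) = Σ_y P(y)·H(X|Y=y):
  Y=0: P(Y=0) = 17/38, P(X|Y=0) = (1, 0) → H(X|Y=0) = 0.000000
  Y=1: P(Y=1) = 7/19, P(X|Y=1) = (3/7, 4/7) → H(X|Y=1) = 0.985228
  Y=2: P(Y=2) = 7/38, P(X|Y=2) = (3/7, 4/7) → H(X|Y=2) = 0.985228
H(X|Y) = (17/38)·0.000000 + (7/19)·0.985228 + (7/38)·0.985228 = 0.54447 bits

I(X;Y) = H(X) - H(X|Y) = 0.89974 - 0.54447 = 0.3553 bits

Cross-check via I(X;Y) = H(X) + H(Y) - H(X,Y): computing H(Y) from the column sums and H(X,Y) from the 6 cells in the same way gives H(Y) = 1.49947 bits and H(X,Y) = 2.04394 bits, so
I(X;Y) = 0.89974 + 1.49947 - 2.04394 = 0.3553 bits ✓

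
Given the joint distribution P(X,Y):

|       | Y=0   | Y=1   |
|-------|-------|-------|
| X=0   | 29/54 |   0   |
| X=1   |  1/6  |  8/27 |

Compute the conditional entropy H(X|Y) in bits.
0.5557 bits

H(X|Y) = H(X,Y) - H(Y)

H(X,Y) = -Σ_{x,y} P(x,y) log₂ P(x,y). Per-cell terms -P(x,y)·log₂P(x,y):
  X=0: 0.4816720, 0.0000000
  X=1: 0.4308271, 0.5199667
  (cells with P = 0 contribute 0)
Sum of the 4 terms: H(X,Y) = 1.4324658 bits

Marginal of Y (column sums):
  P(Y=0) = 29/54 + 1/6 = 19/27
  P(Y=1) = 0 + 8/27 = 8/27
H(Y) = -[(19/27)·log₂(19/27) + (8/27)·log₂(8/27)]
  = 0.3567496 + 0.5199667 = 0.8767163 bits

H(X|Y) = H(X,Y) - H(Y) = 1.4324658 - 0.8767163 = 0.5557 bits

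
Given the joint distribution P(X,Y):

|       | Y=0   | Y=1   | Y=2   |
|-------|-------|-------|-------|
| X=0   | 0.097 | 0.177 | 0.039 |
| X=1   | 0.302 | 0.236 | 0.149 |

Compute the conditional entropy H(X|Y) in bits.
0.8646 bits

H(X|Y) = H(X,Y) - H(Y)

H(X,Y) = -Σ_{x,y} P(x,y) log₂ P(x,y). Per-cell terms -P(x,y)·log₂P(x,y):
  X=0: 0.3265, 0.4422, 0.1825
  X=1: 0.5217, 0.4916, 0.4092
Sum of the 6 terms: H(X,Y) = 2.3737 bits

Marginal of Y (column sums):
  P(Y=0) = 0.097 + 0.302 = 0.399
  P(Y=1) = 0.177 + 0.236 = 0.413
  P(Y=2) = 0.039 + 0.149 = 0.188
H(Y) = -[0.399·log₂(0.399) + 0.413·log₂(0.413) + 0.188·log₂(0.188)]
  = 0.5289 + 0.5269 + 0.4533 = 1.5091 bits

H(X|Y) = H(X,Y) - H(Y) = 2.3737 - 1.5091 = 0.8646 bits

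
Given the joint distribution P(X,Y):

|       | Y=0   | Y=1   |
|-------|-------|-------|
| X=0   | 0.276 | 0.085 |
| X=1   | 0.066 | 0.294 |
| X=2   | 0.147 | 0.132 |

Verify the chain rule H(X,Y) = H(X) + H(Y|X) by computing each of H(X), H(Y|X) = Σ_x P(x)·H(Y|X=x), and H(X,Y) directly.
H(X) = 1.5751 bits, H(Y|X) = 0.8101 bits, H(X,Y) = 2.3852 bits

Marginal of X (row sums):
  P(X=0) = 0.276 + 0.085 = 0.361
  P(X=1) = 0.066 + 0.294 = 0.360
  P(X=2) = 0.147 + 0.132 = 0.279
H(X) = -[0.361·log₂(0.361) + 0.360·log₂(0.360) + 0.279·log₂(0.279)]
  = 0.53064 + 0.53062 + 0.51382 = 1.5751 bits

H(Y|X) = Σ_x P(x)·H(Y|X=x):
  X=0: P(X=0) = 0.361, P(Y|X=0) = (276/361, 85/361) → H(Y|X=0) = 0.78740
  X=1: P(X=1) = 0.360, P(Y|X=1) = (11/60, 49/60) → H(Y|X=1) = 0.68732
  X=2: P(X=2) = 0.279, P(Y|X=2) = (49/93, 44/93) → H(Y|X=2) = 0.99791
H(Y|X) = 0.361·0.78740 + 0.360·0.68732 + 0.279·0.99791 = 0.8101 bits

H(X,Y) = -Σ_{x,y} P(x,y) log₂ P(x,y). Per-cell terms -P(x,y)·log₂P(x,y):
  X=0: 0.51260, 0.30229
  X=1: 0.25881, 0.51924
  X=2: 0.40662, 0.38562
Sum of the 6 terms: H(X,Y) = 2.3852 bits

Chain rule check:
  H(X) + H(Y|X) = 1.5751 + 0.8101 = 2.3852 bits
  H(X,Y) = 2.3852 bits
✓ Chain rule verified.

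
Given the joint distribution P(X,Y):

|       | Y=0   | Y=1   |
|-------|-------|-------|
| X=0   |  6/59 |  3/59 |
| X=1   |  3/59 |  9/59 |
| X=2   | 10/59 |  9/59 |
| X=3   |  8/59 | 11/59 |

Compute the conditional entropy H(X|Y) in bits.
1.8819 bits

H(X|Y) = H(X,Y) - H(Y)

H(X,Y) = -Σ_{x,y} P(x,y) log₂ P(x,y). Per-cell terms -P(x,y)·log₂P(x,y):
  X=0: 0.3354, 0.2185
  X=1: 0.2185, 0.4138
  X=2: 0.4340, 0.4138
  X=3: 0.3909, 0.4518
Sum of the 8 terms: H(X,Y) = 2.8767 bits

Marginal of Y (column sums):
  P(Y=0) = 6/59 + 3/59 + 10/59 + 8/59 = 27/59
  P(Y=1) = 3/59 + 9/59 + 9/59 + 11/59 = 32/59
H(Y) = -[(27/59)·log₂(27/59) + (32/59)·log₂(32/59)]
  = 0.5161 + 0.4787 = 0.9948 bits

H(X|Y) = H(X,Y) - H(Y) = 2.8767 - 0.9948 = 1.8819 bits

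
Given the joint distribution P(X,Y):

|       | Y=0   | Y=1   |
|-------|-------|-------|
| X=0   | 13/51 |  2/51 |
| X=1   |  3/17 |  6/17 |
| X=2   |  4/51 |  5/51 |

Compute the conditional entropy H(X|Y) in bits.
1.2746 bits

H(X|Y) = H(X,Y) - H(Y)

H(X,Y) = -Σ_{x,y} P(x,y) log₂ P(x,y). Per-cell terms -P(x,y)·log₂P(x,y):
  X=0: 0.5027, 0.1832
  X=1: 0.4416, 0.5303
  X=2: 0.2880, 0.3285
Sum of the 6 terms: H(X,Y) = 2.2743 bits

Marginal of Y (column sums):
  P(Y=0) = 13/51 + 3/17 + 4/51 = 26/51
  P(Y=1) = 2/51 + 6/17 + 5/51 = 25/51
H(Y) = -[(26/51)·log₂(26/51) + (25/51)·log₂(25/51)]
  = 0.4955 + 0.5042 = 0.9997 bits

H(X|Y) = H(X,Y) - H(Y) = 2.2743 - 0.9997 = 1.2746 bits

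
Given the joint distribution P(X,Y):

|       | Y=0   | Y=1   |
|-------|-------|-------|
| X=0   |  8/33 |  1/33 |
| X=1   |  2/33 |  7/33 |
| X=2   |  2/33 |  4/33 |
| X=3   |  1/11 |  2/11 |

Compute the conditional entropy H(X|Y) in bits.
1.7499 bits

H(X|Y) = H(X,Y) - H(Y)

H(X,Y) = -Σ_{x,y} P(x,y) log₂ P(x,y). Per-cell terms -P(x,y)·log₂P(x,y):
  X=0: 0.4956, 0.1529
  X=1: 0.2451, 0.4745
  X=2: 0.2451, 0.3690
  X=3: 0.3145, 0.4472
Sum of the 8 terms: H(X,Y) = 2.7439 bits

Marginal of Y (column sums):
  P(Y=0) = 8/33 + 2/33 + 2/33 + 1/11 = 5/11
  P(Y=1) = 1/33 + 7/33 + 4/33 + 2/11 = 6/11
H(Y) = -[(5/11)·log₂(5/11) + (6/11)·log₂(6/11)]
  = 0.5170 + 0.4770 = 0.9940 bits

H(X|Y) = H(X,Y) - H(Y) = 2.7439 - 0.9940 = 1.7499 bits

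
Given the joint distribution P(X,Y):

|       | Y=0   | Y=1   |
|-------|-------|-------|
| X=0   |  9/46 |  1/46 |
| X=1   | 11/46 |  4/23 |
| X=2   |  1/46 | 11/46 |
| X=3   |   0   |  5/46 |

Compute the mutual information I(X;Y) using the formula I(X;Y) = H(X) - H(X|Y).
0.3790 bits

I(X;Y) = H(X) - H(X|Y)

Marginal of X (row sums):
  P(X=0) = 9/46 + 1/46 = 5/23
  P(X=1) = 11/46 + 4/23 = 19/46
  P(X=2) = 1/46 + 11/46 = 6/23
  P(X=3) = 0 + 5/46 = 5/46
H(X) = -[(5/23)·log₂(5/23) + (19/46)·log₂(19/46) + (6/23)·log₂(6/23) + (5/46)·log₂(5/46)]
  = 0.4786 + 0.5269 + 0.5057 + 0.3480 = 1.8592 bits

Marginal of Y (column sums):
  P(Y=0) = 9/46 + 11/46 + 1/46 + 0 = 21/46
  P(Y=1) = 1/46 + 4/23 + 11/46 + 5/46 = 25/46
H(X|Y) = Σ_y P(y)·H(X|Y=y):
  Y=0: P(Y=0) = 21/46, P(X|Y=0) = (3/7, 11/21, 1/21, 0) → H(X|Y=0) = 1.2217
  Y=1: P(Y=1) = 25/46, P(X|Y=1) = (1/25, 8/25, 11/25, 1/5) → H(X|Y=1) = 1.6973
H(X|Y) = (21/46)·1.2217 + (25/46)·1.6973 = 1.4802 bits

I(X;Y) = H(X) - H(X|Y) = 1.8592 - 1.4802 = 0.3790 bits

Cross-check via I(X;Y) = H(X) + H(Y) - H(X,Y): computing H(Y) from the column sums and H(X,Y) from the 8 cells in the same way gives H(Y) = 0.9945 bits and H(X,Y) = 2.4747 bits, so
I(X;Y) = 1.8592 + 0.9945 - 2.4747 = 0.3790 bits ✓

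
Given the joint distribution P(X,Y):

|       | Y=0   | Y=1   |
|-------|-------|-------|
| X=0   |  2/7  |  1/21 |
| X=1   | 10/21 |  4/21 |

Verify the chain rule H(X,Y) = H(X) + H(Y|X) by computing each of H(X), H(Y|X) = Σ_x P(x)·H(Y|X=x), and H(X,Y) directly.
H(X) = 0.9183 bits, H(Y|X) = 0.7726 bits, H(X,Y) = 1.6909 bits

Marginal of X (row sums):
  P(X=0) = 2/7 + 1/21 = 1/3
  P(X=1) = 10/21 + 4/21 = 2/3
H(X) = -[(1/3)·log₂(1/3) + (2/3)·log₂(2/3)]
  = 0.52832 + 0.38998 = 0.9183 bits

H(Y|X) = Σ_x P(x)·H(Y|X=x):
  X=0: P(X=0) = 1/3, P(Y|X=0) = (6/7, 1/7) → H(Y|X=0) = 0.59167
  X=1: P(X=1) = 2/3, P(Y|X=1) = (5/7, 2/7) → H(Y|X=1) = 0.86312
H(Y|X) = (1/3)·0.59167 + (2/3)·0.86312 = 0.7726 bits

H(X,Y) = -Σ_{x,y} P(x,y) log₂ P(x,y). Per-cell terms -P(x,y)·log₂P(x,y):
  X=0: 0.51639, 0.20916
  X=1: 0.50971, 0.45568
Sum of the 4 terms: H(X,Y) = 1.6909 bits

Chain rule check:
  H(X) + H(Y|X) = 0.9183 + 0.7726 = 1.6909 bits
  H(X,Y) = 1.6909 bits
✓ Chain rule verified.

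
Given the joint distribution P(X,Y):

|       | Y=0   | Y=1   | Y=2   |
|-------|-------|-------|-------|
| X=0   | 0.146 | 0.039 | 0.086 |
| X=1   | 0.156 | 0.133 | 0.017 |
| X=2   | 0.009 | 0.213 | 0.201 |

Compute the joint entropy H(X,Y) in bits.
2.7990 bits

H(X,Y) = -Σ_{x,y} P(x,y) log₂ P(x,y). Per-cell terms -P(x,y)·log₂P(x,y):
  X=0: 0.4053, 0.1825, 0.3044
  X=1: 0.4181, 0.3871, 0.0999
  X=2: 0.0612, 0.4752, 0.4653
Sum of the 9 terms: H(X,Y) = 2.7990 bits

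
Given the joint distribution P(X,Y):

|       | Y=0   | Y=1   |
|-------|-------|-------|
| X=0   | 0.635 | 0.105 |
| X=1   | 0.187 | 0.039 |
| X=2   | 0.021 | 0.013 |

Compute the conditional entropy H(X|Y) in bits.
0.9637 bits

H(X|Y) = H(X,Y) - H(Y)

H(X,Y) = -Σ_{x,y} P(x,y) log₂ P(x,y). Per-cell terms -P(x,y)·log₂P(x,y):
  X=0: 0.41603, 0.34141
  X=1: 0.45233, 0.18253
  X=2: 0.11704, 0.08145
Sum of the 6 terms: H(X,Y) = 1.5908 bits

Marginal of Y (column sums):
  P(Y=0) = 0.635 + 0.187 + 0.021 = 0.843
  P(Y=1) = 0.105 + 0.039 + 0.013 = 0.157
H(Y) = -[0.843·log₂(0.843) + 0.157·log₂(0.157)]
  = 0.20771 + 0.41937 = 0.6271 bits

H(X|Y) = H(X,Y) - H(Y) = 1.5908 - 0.6271 = 0.9637 bits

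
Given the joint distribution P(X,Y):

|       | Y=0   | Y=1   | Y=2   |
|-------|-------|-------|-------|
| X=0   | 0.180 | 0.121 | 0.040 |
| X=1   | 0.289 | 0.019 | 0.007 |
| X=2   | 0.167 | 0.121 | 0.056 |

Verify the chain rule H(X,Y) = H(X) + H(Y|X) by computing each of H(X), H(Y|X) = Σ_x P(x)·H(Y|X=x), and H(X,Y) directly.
H(X) = 1.5839 bits, H(Y|X) = 1.1250 bits, H(X,Y) = 2.7088 bits

Marginal of X (row sums):
  P(X=0) = 0.180 + 0.121 + 0.040 = 0.341
  P(X=1) = 0.289 + 0.019 + 0.007 = 0.315
  P(X=2) = 0.167 + 0.121 + 0.056 = 0.344
H(X) = -[0.341·log₂(0.341) + 0.315·log₂(0.315) + 0.344·log₂(0.344)]
  = 0.529285 + 0.524972 + 0.529595 = 1.5839 bits

H(Y|X) = Σ_x P(x)·H(Y|X=x):
  X=0: P(X=0) = 0.341, P(Y|X=0) = (180/341, 11/31, 40/341) → H(Y|X=0) = 1.379630
  X=1: P(X=1) = 0.315, P(Y|X=1) = (289/315, 19/315, 1/45) → H(Y|X=1) = 0.480428
  X=2: P(X=2) = 0.344, P(Y|X=2) = (167/344, 121/344, 7/43) → H(Y|X=2) = 1.462681
H(Y|X) = 0.341·1.379630 + 0.315·0.480428 + 0.344·1.462681 = 1.1250 bits

H(X,Y) = -Σ_{x,y} P(x,y) log₂ P(x,y). Per-cell terms -P(x,y)·log₂P(x,y):
  X=0: 0.445308, 0.368677, 0.185754
  X=1: 0.517558, 0.108639, 0.050109
  X=2: 0.431207, 0.368677, 0.232872
Sum of the 9 terms: H(X,Y) = 2.7088 bits

Chain rule check:
  H(X) + H(Y|X) = 1.5839 + 1.1250 = 2.7089 bits
  H(X,Y) = 2.7088 bits
✓ Chain rule verified (Δ = 0.0001 is 4-dp rounding noise: each of the three values was rounded independently).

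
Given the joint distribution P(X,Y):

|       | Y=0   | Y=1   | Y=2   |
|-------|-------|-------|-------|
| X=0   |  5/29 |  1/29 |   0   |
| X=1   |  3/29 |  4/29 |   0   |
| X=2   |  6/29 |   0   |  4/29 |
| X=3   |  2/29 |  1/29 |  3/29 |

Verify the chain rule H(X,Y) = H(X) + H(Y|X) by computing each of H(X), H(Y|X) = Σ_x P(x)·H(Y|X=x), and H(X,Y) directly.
H(X) = 1.9652 bits, H(Y|X) = 1.0090 bits, H(X,Y) = 2.9742 bits

Marginal of X (row sums):
  P(X=0) = 5/29 + 1/29 + 0 = 6/29
  P(X=1) = 3/29 + 4/29 + 0 = 7/29
  P(X=2) = 6/29 + 0 + 4/29 = 10/29
  P(X=3) = 2/29 + 1/29 + 3/29 = 6/29
H(X) = -[(6/29)·log₂(6/29) + (7/29)·log₂(7/29) + (10/29)·log₂(10/29) + (6/29)·log₂(6/29)]
  = 0.47028 + 0.49498 + 0.52967 + 0.47028 = 1.9652 bits

H(Y|X) = Σ_x P(x)·H(Y|X=x):
  X=0: P(X=0) = 6/29, P(Y|X=0) = (5/6, 1/6, 0) → H(Y|X=0) = 0.65002
  X=1: P(X=1) = 7/29, P(Y|X=1) = (3/7, 4/7, 0) → H(Y|X=1) = 0.98523
  X=2: P(X=2) = 10/29, P(Y|X=2) = (3/5, 0, 2/5) → H(Y|X=2) = 0.97095
  X=3: P(X=3) = 6/29, P(Y|X=3) = (1/3, 1/6, 1/2) → H(Y|X=3) = 1.45915
H(Y|X) = (6/29)·0.65002 + (7/29)·0.98523 + (10/29)·0.97095 + (6/29)·1.45915 = 1.0090 bits

H(X,Y) = -Σ_{x,y} P(x,y) log₂ P(x,y). Per-cell terms -P(x,y)·log₂P(x,y):
  X=0: 0.43725, 0.16752, 0.00000
  X=1: 0.33859, 0.39420, 0.00000
  X=2: 0.47028, 0.00000, 0.39420
  X=3: 0.26607, 0.16752, 0.33859
  (cells with P = 0 contribute 0)
Sum of the 12 terms: H(X,Y) = 2.9742 bits

Chain rule check:
  H(X) + H(Y|X) = 1.9652 + 1.0090 = 2.9742 bits
  H(X,Y) = 2.9742 bits
✓ Chain rule verified.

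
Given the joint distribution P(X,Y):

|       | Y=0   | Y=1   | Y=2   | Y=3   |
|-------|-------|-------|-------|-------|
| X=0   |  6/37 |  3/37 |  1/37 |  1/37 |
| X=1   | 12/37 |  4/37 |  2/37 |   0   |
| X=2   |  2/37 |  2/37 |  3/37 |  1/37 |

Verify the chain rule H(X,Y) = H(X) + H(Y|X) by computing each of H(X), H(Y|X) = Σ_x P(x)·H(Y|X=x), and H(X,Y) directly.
H(X) = 1.5037 bits, H(Y|X) = 1.4885 bits, H(X,Y) = 2.9922 bits

Marginal of X (row sums):
  P(X=0) = 6/37 + 3/37 + 1/37 + 1/37 = 11/37
  P(X=1) = 12/37 + 4/37 + 2/37 + 0 = 18/37
  P(X=2) = 2/37 + 2/37 + 3/37 + 1/37 = 8/37
H(X) = -[(11/37)·log₂(11/37) + (18/37)·log₂(18/37) + (8/37)·log₂(8/37)]
  = 0.5203 + 0.5057 + 0.4777 = 1.5037 bits

H(Y|X) = Σ_x P(x)·H(Y|X=x):
  X=0: P(X=0) = 11/37, P(Y|X=0) = (6/11, 3/11, 1/11, 1/11) → H(Y|X=0) = 1.6172
  X=1: P(X=1) = 18/37, P(Y|X=1) = (2/3, 2/9, 1/9, 0) → H(Y|X=1) = 1.2244
  X=2: P(X=2) = 8/37, P(Y|X=2) = (1/4, 1/4, 3/8, 1/8) → H(Y|X=2) = 1.9056
H(Y|X) = (11/37)·1.6172 + (18/37)·1.2244 + (8/37)·1.9056 = 1.4885 bits

H(X,Y) = -Σ_{x,y} P(x,y) log₂ P(x,y). Per-cell terms -P(x,y)·log₂P(x,y):
  X=0: 0.4256, 0.2939, 0.1408, 0.1408
  X=1: 0.5269, 0.3470, 0.2275, 0.0000
  X=2: 0.2275, 0.2275, 0.2939, 0.1408
  (cells with P = 0 contribute 0)
Sum of the 12 terms: H(X,Y) = 2.9922 bits

Chain rule check:
  H(X) + H(Y|X) = 1.5037 + 1.4885 = 2.9922 bits
  H(X,Y) = 2.9922 bits
✓ Chain rule verified.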